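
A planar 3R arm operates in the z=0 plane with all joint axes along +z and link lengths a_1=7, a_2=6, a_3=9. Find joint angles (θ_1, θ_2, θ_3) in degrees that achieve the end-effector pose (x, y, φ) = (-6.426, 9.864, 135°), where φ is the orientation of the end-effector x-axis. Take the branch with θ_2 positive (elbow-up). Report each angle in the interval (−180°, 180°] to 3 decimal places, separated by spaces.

32.033 150.000 -47.033

wrist centre = target − a_3·(cos φ, sin φ) = (-0.0620, 3.5000)
cos θ_2 = (12.2541−7²−6²)/(2·7·6) = -0.8660; θ_2 = 149.9997° (elbow-up)
β = atan2(3.5000,-0.0620) = 91.0155°; ψ = atan2(3.0000,1.8039) = 58.9823°
θ_1 = β − ψ = 32.0332°
θ_3 = φ − θ_1 − θ_2 = -47.0329° (wrapped to (-180°,180°])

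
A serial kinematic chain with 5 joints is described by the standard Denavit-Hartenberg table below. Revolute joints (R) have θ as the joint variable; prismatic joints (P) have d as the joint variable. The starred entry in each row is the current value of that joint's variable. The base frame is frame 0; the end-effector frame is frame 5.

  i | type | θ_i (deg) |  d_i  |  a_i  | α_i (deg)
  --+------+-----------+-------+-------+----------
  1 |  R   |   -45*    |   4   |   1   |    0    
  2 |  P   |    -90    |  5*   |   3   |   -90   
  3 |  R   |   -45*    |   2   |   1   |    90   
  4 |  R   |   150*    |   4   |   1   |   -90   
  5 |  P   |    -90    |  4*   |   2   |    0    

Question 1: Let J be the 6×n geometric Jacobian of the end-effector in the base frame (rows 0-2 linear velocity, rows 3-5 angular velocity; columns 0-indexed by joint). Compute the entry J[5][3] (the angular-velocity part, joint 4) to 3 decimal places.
0.707

axis z_3 = (0.5000,0.5000,0.7071); lever o_n−o_3 = (2.3371,6.5289,2.2161)
cross product → J_v[:, 3] = (-3.5086,0.5445,2.0959)
J_ω[:, 3] = z_3
entry J[5][3] = 0.7071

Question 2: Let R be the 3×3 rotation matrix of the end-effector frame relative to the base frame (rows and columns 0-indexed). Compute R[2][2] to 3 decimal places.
End-effector z-axis (col 2 of R) = (-0.3624,0.8624,-0.3536)
R[2][2] = -0.3536

-0.354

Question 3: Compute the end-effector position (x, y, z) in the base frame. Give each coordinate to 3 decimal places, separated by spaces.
1.837 1.786 11.923

after link 1: o_1 = (0.7071, -0.7071, 4.0000)
after link 2: o_2 = (-1.4142, -2.8284, 9.0000)
after link 3: o_3 = (-0.5000, -4.7426, 9.7071)
after link 4: o_4 = (2.2866, -2.6632, 11.9232)
after link 5: o_5 = (1.8371, 1.7863, 11.9232)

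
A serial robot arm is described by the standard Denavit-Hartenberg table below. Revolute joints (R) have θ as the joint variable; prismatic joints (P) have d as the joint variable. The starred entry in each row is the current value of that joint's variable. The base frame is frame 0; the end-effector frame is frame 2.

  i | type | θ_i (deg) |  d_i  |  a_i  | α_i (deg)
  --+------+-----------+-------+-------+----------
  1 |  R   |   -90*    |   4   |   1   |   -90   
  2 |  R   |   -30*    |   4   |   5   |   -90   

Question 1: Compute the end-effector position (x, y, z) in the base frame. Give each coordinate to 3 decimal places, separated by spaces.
4.000 -5.330 6.500

after link 1: o_1 = (0.0000, -1.0000, 4.0000)
after link 2: o_2 = (4.0000, -5.3301, 6.5000)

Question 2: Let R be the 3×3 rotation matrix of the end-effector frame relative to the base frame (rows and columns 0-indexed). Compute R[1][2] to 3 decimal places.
-0.500

End-effector z-axis (col 2 of R) = (0.0000,-0.5000,-0.8660)
R[1][2] = -0.5000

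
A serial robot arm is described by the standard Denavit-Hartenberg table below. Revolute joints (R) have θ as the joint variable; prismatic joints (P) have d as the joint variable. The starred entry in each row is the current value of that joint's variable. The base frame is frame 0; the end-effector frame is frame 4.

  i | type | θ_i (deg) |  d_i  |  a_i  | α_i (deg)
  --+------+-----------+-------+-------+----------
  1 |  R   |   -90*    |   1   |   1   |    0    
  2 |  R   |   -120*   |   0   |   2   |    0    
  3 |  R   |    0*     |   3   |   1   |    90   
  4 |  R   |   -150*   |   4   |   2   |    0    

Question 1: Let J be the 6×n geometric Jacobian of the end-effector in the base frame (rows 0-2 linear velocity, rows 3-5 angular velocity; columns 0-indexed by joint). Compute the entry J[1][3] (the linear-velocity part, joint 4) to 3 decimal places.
0.500

axis z_3 = (0.5000,0.8660,0.0000); lever o_n−o_3 = (3.5000,2.5981,-1.0000)
cross product → J_v[:, 3] = (-0.8660,0.5000,-1.7321)
J_ω[:, 3] = z_3
entry J[1][3] = 0.5000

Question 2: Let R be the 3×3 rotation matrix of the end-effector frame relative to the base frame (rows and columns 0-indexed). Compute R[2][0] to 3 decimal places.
End-effector x-axis (col 0 of R) = (0.7500,-0.4330,-0.5000)
R[2][0] = -0.5000

-0.500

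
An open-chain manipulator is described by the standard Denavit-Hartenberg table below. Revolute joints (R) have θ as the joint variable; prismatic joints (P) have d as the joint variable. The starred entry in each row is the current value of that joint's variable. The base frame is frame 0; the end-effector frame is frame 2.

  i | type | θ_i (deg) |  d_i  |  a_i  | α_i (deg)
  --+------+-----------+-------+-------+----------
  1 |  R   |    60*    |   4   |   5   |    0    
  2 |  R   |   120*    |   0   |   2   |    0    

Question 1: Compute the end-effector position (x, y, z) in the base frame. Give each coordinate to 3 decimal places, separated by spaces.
0.500 4.330 4.000

after link 1: o_1 = (2.5000, 4.3301, 4.0000)
after link 2: o_2 = (0.5000, 4.3301, 4.0000)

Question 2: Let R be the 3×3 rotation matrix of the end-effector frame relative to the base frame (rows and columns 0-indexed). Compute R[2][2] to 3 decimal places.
1.000

End-effector z-axis (col 2 of R) = (0.0000,0.0000,1.0000)
R[2][2] = 1.0000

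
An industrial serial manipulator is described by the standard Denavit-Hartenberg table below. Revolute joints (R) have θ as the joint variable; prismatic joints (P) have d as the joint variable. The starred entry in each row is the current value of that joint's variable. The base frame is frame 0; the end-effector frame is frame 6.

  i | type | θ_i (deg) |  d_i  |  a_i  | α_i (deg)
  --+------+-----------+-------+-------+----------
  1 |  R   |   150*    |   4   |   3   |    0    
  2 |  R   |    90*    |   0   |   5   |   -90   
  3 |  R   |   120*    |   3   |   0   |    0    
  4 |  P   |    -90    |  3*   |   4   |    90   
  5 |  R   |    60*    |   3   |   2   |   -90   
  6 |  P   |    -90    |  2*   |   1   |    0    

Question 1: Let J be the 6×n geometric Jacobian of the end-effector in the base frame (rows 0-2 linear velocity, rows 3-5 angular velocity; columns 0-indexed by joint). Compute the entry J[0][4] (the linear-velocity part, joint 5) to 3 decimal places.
0.549

axis z_4 = (-0.2500,-0.4330,0.8660); lever o_n−o_4 = (1.6830,-2.5490,3.8301)
cross product → J_v[:, 4] = (0.5490,2.4151,1.3660)
J_ω[:, 4] = z_4
entry J[0][4] = 0.5490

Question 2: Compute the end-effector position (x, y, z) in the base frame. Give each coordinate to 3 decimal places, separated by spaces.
0.049 -11.379 5.830

after link 1: o_1 = (-2.5981, 1.5000, 4.0000)
after link 2: o_2 = (-5.0981, -2.8301, 4.0000)
after link 3: o_3 = (-2.5000, -4.3301, 4.0000)
after link 4: o_4 = (-1.6340, -8.8301, 2.0000)
after link 5: o_5 = (-1.3170, -11.7452, 4.0981)
after link 6: o_6 = (0.0490, -11.3792, 5.8301)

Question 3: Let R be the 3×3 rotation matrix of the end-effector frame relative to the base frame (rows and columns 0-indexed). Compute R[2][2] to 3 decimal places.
End-effector z-axis (col 2 of R) = (0.8080,0.3995,0.4330)
R[2][2] = 0.4330

0.433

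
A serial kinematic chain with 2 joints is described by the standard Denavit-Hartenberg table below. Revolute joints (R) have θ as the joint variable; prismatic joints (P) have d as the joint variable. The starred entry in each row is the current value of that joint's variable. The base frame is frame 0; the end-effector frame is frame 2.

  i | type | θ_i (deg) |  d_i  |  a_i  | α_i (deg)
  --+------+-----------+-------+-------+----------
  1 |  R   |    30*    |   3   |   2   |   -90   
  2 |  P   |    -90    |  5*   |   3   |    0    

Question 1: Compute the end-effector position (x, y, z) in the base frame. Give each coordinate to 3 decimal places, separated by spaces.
after link 1: o_1 = (1.7321, 1.0000, 3.0000)
after link 2: o_2 = (-0.7679, 5.3301, 6.0000)

-0.768 5.330 6.000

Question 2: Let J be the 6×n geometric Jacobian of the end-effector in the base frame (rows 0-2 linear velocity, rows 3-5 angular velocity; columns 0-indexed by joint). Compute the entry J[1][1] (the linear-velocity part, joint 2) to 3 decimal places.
prismatic axis z_1 = (-0.5000,0.8660,0.0000)
J_v[:, 1] = z_1; J_ω[:, 1] = (0,0,0)
entry J[1][1] = 0.8660

0.866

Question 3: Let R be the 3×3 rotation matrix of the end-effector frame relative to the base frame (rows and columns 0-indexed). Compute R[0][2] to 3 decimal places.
End-effector z-axis (col 2 of R) = (-0.5000,0.8660,0.0000)
R[0][2] = -0.5000

-0.500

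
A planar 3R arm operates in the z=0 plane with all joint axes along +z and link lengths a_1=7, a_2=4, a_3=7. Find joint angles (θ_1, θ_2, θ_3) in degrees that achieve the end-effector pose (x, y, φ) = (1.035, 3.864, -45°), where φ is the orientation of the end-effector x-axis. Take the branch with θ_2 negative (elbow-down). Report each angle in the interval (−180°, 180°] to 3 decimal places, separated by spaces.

134.998 -59.991 -120.007

wrist centre = target − a_3·(cos φ, sin φ) = (-3.9147, 8.8137)
cos θ_2 = (93.0074−7²−4²)/(2·7·4) = 0.5001; θ_2 = -59.9913° (elbow-down)
β = atan2(8.8137,-3.9147) = 113.9491°; ψ = atan2(-3.4638,9.0005) = -21.0489°
θ_1 = β − ψ = 134.9980°
θ_3 = φ − θ_1 − θ_2 = -120.0067° (wrapped to (-180°,180°])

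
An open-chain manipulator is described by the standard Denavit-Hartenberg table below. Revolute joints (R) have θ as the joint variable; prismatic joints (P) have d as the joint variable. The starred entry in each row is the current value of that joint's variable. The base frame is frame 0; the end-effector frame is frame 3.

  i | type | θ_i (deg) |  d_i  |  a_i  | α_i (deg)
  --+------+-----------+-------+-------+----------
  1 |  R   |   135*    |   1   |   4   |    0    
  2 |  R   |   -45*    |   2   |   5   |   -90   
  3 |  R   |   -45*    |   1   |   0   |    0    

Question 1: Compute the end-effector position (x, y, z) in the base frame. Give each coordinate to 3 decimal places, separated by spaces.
after link 1: o_1 = (-2.8284, 2.8284, 1.0000)
after link 2: o_2 = (-2.8284, 7.8284, 3.0000)
after link 3: o_3 = (-3.8284, 7.8284, 3.0000)

-3.828 7.828 3.000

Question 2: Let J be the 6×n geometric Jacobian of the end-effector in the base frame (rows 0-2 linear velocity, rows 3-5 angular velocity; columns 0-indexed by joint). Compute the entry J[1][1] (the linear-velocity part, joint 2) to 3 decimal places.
axis z_1 = (0.0000,0.0000,1.0000); lever o_n−o_1 = (-1.0000,5.0000,2.0000)
cross product → J_v[:, 1] = (-5.0000,-1.0000,0.0000)
J_ω[:, 1] = z_1
entry J[1][1] = -1.0000

-1.000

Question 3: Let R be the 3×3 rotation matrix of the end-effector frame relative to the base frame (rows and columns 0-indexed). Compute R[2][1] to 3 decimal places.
-0.707

End-effector y-axis (col 1 of R) = (-0.0000,0.7071,-0.7071)
R[2][1] = -0.7071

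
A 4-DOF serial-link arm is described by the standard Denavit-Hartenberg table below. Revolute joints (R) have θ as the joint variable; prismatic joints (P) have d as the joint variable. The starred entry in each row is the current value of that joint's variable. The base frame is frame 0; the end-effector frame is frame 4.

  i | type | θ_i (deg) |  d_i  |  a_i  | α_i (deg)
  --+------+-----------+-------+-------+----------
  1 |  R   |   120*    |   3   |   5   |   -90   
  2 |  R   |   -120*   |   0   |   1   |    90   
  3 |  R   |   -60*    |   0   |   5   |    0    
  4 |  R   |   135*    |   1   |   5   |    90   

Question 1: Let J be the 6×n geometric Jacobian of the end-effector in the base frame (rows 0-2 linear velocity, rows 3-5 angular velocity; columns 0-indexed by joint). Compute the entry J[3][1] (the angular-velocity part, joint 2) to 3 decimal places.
-0.866

axis z_1 = (-0.8660,-0.5000,0.0000); lever o_n−o_1 = (1.1990,-3.0757,3.6518)
cross product → J_v[:, 1] = (-1.8259,3.1626,3.2631)
J_ω[:, 1] = z_1
entry J[3][1] = -0.8660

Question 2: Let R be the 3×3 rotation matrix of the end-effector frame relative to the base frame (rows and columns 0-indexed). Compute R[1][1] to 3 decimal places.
-0.750

End-effector y-axis (col 1 of R) = (0.4330,-0.7500,-0.5000)
R[1][1] = -0.7500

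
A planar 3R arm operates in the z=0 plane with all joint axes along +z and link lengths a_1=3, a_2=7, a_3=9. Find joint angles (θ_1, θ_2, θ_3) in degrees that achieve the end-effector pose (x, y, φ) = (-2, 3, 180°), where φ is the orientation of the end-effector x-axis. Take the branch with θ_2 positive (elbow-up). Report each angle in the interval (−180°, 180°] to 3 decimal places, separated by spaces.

-43.603 90.000 133.603

wrist centre = target − a_3·(cos φ, sin φ) = (7.0000, 3.0000)
cos θ_2 = (58.0000−3²−7²)/(2·3·7) = -0.0000; θ_2 = 90.0000° (elbow-up)
β = atan2(3.0000,7.0000) = 23.1986°; ψ = atan2(7.0000,3.0000) = 66.8014°
θ_1 = β − ψ = -43.6028°
θ_3 = φ − θ_1 − θ_2 = 133.6028° (wrapped to (-180°,180°])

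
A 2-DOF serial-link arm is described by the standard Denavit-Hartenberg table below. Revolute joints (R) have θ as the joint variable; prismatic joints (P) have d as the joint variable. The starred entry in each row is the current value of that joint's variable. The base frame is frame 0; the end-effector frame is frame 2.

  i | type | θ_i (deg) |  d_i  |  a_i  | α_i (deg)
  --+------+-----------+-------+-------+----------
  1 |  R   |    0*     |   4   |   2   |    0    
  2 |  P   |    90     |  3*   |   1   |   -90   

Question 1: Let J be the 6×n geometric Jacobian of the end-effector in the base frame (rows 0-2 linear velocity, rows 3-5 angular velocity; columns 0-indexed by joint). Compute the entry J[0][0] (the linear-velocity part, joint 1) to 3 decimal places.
axis z_0 = ẑ; lever o_n−o_0 = (2.0000,1.0000,7.0000)
cross product → J_v[:, 0] = (-1.0000,2.0000,0.0000)
J_ω[:, 0] = z_0
entry J[0][0] = -1.0000

-1.000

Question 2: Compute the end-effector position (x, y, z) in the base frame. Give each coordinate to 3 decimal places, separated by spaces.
2.000 1.000 7.000

after link 1: o_1 = (2.0000, 0.0000, 4.0000)
after link 2: o_2 = (2.0000, 1.0000, 7.0000)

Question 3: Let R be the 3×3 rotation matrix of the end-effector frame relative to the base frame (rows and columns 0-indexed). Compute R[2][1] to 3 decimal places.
-1.000

End-effector y-axis (col 1 of R) = (-0.0000,0.0000,-1.0000)
R[2][1] = -1.0000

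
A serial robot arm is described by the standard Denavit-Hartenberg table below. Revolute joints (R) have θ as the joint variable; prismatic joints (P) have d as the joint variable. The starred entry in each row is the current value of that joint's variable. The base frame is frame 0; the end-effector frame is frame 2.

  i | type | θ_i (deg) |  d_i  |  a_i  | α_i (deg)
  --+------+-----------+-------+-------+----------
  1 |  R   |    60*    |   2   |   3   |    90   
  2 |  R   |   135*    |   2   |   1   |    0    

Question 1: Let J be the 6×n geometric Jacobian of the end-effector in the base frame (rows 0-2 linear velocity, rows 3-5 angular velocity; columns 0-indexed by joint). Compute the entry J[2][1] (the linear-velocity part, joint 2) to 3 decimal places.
axis z_1 = (0.8660,-0.5000,0.0000); lever o_n−o_1 = (1.3785,-1.6124,0.7071)
cross product → J_v[:, 1] = (-0.3536,-0.6124,-0.7071)
J_ω[:, 1] = z_1
entry J[2][1] = -0.7071

-0.707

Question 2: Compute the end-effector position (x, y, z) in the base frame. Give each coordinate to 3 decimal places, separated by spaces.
2.878 0.986 2.707

after link 1: o_1 = (1.5000, 2.5981, 2.0000)
after link 2: o_2 = (2.8785, 0.9857, 2.7071)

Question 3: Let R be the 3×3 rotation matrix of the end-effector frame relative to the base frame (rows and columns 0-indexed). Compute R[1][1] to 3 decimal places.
End-effector y-axis (col 1 of R) = (-0.3536,-0.6124,-0.7071)
R[1][1] = -0.6124

-0.612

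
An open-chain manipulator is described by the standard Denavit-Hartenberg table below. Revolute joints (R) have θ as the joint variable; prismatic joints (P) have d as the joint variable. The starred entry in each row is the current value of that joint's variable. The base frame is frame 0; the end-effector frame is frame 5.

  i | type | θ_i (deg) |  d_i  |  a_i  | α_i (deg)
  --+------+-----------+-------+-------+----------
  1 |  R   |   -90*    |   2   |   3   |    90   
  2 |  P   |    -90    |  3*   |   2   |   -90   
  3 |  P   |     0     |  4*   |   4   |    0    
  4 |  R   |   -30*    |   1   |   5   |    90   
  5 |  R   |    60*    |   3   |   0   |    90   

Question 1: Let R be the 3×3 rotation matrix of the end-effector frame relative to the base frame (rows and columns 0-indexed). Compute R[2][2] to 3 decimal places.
End-effector z-axis (col 2 of R) = (-0.4330,0.5000,-0.7500)
R[2][2] = -0.7500

-0.750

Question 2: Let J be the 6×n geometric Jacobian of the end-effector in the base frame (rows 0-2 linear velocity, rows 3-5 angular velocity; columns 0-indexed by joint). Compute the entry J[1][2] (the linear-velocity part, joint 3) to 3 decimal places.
-1.000

prismatic axis z_2 = (0.0000,-1.0000,0.0000)
J_v[:, 2] = z_2; J_ω[:, 2] = (0,0,0)
entry J[1][2] = -1.0000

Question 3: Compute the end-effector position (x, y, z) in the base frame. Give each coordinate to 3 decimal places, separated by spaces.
-8.098 -8.000 -6.830

after link 1: o_1 = (0.0000, -3.0000, 2.0000)
after link 2: o_2 = (-3.0000, -3.0000, 0.0000)
after link 3: o_3 = (-3.0000, -7.0000, -4.0000)
after link 4: o_4 = (-5.5000, -8.0000, -8.3301)
after link 5: o_5 = (-8.0981, -8.0000, -6.8301)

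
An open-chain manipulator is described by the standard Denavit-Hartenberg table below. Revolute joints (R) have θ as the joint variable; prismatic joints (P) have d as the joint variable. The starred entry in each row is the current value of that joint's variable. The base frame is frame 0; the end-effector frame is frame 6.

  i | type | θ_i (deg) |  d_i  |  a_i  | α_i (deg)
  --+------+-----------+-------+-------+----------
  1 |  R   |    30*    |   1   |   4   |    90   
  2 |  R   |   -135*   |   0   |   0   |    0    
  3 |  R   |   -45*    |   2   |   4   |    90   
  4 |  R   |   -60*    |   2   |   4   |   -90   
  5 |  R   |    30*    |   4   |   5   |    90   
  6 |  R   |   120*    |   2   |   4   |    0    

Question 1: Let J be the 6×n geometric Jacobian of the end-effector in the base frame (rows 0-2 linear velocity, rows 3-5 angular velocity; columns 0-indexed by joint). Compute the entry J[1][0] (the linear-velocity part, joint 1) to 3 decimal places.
axis z_0 = ẑ; lever o_n−o_0 = (-9.3122,-4.3971,3.2321)
cross product → J_v[:, 0] = (4.3971,-9.3122,0.0000)
J_ω[:, 0] = z_0
entry J[1][0] = -9.3122

-9.312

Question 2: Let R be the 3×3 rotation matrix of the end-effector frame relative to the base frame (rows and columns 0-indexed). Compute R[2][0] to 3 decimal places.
0.250

End-effector x-axis (col 0 of R) = (-0.0580,-0.9665,0.2500)
R[2][0] = 0.2500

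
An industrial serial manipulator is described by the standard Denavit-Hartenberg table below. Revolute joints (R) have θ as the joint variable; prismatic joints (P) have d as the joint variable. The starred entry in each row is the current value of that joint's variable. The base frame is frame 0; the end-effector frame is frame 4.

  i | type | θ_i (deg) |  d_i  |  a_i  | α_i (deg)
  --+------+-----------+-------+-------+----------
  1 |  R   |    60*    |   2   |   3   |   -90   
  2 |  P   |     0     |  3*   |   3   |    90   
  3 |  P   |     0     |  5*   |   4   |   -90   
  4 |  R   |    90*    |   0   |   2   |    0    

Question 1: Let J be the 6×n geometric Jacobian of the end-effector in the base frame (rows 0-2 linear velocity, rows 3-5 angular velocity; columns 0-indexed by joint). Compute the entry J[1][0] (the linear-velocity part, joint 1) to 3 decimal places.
2.402

axis z_0 = ẑ; lever o_n−o_0 = (2.4019,10.1603,5.0000)
cross product → J_v[:, 0] = (-10.1603,2.4019,0.0000)
J_ω[:, 0] = z_0
entry J[1][0] = 2.4019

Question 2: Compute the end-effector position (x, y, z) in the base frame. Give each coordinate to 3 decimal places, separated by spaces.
after link 1: o_1 = (1.5000, 2.5981, 2.0000)
after link 2: o_2 = (0.4019, 6.6962, 2.0000)
after link 3: o_3 = (2.4019, 10.1603, 7.0000)
after link 4: o_4 = (2.4019, 10.1603, 5.0000)

2.402 10.160 5.000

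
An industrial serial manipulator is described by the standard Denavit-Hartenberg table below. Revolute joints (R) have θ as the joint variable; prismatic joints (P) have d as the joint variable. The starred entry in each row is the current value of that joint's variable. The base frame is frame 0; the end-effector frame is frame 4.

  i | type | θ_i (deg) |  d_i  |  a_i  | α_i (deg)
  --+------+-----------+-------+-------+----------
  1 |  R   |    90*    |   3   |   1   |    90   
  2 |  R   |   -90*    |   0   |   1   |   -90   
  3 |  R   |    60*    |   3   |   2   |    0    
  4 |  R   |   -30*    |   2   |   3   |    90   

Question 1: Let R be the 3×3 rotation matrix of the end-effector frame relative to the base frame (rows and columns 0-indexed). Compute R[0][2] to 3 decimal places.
0.866

End-effector z-axis (col 2 of R) = (0.8660,-0.0000,-0.5000)
R[0][2] = 0.8660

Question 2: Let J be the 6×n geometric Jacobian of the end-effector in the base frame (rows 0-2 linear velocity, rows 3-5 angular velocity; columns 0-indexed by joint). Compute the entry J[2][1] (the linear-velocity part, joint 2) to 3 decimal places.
5.000

axis z_1 = (1.0000,-0.0000,0.0000); lever o_n−o_1 = (-3.2321,5.0000,-4.5981)
cross product → J_v[:, 1] = (-0.0000,4.5981,5.0000)
J_ω[:, 1] = z_1
entry J[2][1] = 5.0000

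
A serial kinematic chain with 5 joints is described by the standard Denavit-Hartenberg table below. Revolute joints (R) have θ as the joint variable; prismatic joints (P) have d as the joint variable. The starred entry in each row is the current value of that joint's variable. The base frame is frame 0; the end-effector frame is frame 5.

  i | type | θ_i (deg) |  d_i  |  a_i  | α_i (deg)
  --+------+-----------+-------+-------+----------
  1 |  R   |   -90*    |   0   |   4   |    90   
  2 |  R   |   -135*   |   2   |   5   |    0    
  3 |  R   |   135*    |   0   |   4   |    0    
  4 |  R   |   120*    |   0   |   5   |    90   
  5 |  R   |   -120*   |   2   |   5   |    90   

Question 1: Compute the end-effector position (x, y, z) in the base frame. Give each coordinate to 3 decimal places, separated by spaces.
after link 1: o_1 = (0.0000, -4.0000, 0.0000)
after link 2: o_2 = (-2.0000, -0.4645, -3.5355)
after link 3: o_3 = (-2.0000, -4.4645, -3.5355)
after link 4: o_4 = (-2.0000, -1.9645, 0.7946)
after link 5: o_5 = (2.3301, -4.9465, -0.3705)

2.330 -4.947 -0.370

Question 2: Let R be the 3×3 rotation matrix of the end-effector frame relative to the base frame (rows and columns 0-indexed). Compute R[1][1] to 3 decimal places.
-0.866

End-effector y-axis (col 1 of R) = (0.0000,-0.8660,0.5000)
R[1][1] = -0.8660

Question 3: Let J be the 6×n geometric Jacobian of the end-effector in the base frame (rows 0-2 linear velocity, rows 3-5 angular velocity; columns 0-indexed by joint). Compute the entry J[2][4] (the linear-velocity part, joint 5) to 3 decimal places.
axis z_4 = (0.0000,-0.8660,0.5000); lever o_n−o_4 = (4.3301,-2.9821,-1.1651)
cross product → J_v[:, 4] = (2.5000,2.1651,3.7500)
J_ω[:, 4] = z_4
entry J[2][4] = 3.7500

3.750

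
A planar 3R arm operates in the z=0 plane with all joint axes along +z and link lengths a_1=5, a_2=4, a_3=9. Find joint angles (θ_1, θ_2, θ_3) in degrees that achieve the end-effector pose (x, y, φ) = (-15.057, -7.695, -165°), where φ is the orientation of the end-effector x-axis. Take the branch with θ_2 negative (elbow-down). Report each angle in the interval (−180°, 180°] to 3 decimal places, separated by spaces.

-120.000 -44.996 -0.004

wrist centre = target − a_3·(cos φ, sin φ) = (-6.3637, -5.3656)
cos θ_2 = (69.2862−5²−4²)/(2·5·4) = 0.7072; θ_2 = -44.9960° (elbow-down)
β = atan2(-5.3656,-6.3637) = -139.8635°; ψ = atan2(-2.8282,7.8286) = -19.8632°
θ_1 = β − ψ = -120.0004°
θ_3 = φ − θ_1 − θ_2 = -0.0036° (wrapped to (-180°,180°])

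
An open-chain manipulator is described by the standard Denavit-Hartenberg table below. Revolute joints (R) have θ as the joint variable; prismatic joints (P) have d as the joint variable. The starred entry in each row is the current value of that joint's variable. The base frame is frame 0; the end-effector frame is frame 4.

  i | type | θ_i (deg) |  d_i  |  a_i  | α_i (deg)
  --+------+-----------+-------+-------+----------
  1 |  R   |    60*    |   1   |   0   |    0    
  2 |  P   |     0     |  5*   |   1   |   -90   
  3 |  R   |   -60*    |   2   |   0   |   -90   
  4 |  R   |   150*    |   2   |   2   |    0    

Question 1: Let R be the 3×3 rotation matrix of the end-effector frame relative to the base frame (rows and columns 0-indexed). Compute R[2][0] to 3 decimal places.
End-effector x-axis (col 0 of R) = (0.2165,-0.6250,-0.7500)
R[2][0] = -0.7500

-0.750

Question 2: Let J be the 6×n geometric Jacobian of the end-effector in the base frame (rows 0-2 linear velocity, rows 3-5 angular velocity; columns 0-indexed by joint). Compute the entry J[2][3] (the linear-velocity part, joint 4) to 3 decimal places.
-0.866

axis z_3 = (0.4330,0.7500,-0.5000); lever o_n−o_3 = (1.2990,0.2500,-2.5000)
cross product → J_v[:, 3] = (-1.7500,0.4330,-0.8660)
J_ω[:, 3] = z_3
entry J[2][3] = -0.8660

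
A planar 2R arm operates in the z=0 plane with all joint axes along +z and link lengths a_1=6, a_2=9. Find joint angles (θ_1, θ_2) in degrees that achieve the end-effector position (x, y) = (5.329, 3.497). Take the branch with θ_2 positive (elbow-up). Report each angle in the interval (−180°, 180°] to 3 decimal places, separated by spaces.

-60.004 135.004

cos θ_2 = (40.6272−6²−9²)/(2·6·9) = -0.7072; θ_2 = 135.0039° (elbow-up)
β = atan2(3.4970,5.3290) = 33.2737°; ψ = atan2(6.3635,-0.3644) = 93.2774°
θ_1 = β − ψ = -60.0036°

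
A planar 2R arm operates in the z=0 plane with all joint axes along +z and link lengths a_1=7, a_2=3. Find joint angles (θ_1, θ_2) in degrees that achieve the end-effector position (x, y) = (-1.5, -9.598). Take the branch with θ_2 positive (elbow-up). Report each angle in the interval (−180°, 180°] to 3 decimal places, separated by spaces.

-107.766 30.004

cos θ_2 = (94.3716−7²−3²)/(2·7·3) = 0.8660; θ_2 = 30.0040° (elbow-up)
β = atan2(-9.5980,-1.5000) = -98.8825°; ψ = atan2(1.5002,9.5980) = 8.8836°
θ_1 = β − ψ = -107.7660°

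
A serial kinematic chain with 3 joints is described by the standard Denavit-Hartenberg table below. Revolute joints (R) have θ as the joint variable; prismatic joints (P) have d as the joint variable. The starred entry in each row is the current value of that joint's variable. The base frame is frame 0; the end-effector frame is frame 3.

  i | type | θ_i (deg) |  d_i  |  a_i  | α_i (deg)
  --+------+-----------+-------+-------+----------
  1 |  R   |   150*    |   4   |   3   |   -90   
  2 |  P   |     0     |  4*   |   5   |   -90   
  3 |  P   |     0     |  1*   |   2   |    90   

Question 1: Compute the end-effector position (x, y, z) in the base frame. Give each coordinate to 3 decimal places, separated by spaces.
after link 1: o_1 = (-2.5981, 1.5000, 4.0000)
after link 2: o_2 = (-8.9282, 0.5359, 4.0000)
after link 3: o_3 = (-10.6603, 1.5359, 3.0000)

-10.660 1.536 3.000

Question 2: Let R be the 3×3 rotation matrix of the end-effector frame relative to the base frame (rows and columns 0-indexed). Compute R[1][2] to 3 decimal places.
-0.866

End-effector z-axis (col 2 of R) = (-0.5000,-0.8660,0.0000)
R[1][2] = -0.8660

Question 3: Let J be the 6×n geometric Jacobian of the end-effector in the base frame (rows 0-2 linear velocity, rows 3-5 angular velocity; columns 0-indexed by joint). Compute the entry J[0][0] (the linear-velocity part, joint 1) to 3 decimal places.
axis z_0 = ẑ; lever o_n−o_0 = (-10.6603,1.5359,3.0000)
cross product → J_v[:, 0] = (-1.5359,-10.6603,0.0000)
J_ω[:, 0] = z_0
entry J[0][0] = -1.5359

-1.536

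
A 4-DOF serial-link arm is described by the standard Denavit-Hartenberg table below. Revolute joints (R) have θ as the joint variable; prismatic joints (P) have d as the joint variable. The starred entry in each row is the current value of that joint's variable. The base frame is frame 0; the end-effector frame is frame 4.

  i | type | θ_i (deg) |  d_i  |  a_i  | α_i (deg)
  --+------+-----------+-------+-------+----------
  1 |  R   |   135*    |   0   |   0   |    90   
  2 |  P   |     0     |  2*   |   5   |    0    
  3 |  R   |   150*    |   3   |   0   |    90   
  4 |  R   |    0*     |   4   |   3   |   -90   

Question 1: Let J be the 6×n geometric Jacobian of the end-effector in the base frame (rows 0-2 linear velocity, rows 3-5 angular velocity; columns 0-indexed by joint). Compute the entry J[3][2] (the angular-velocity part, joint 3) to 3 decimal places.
0.707

axis z_2 = (0.7071,0.7071,0.0000); lever o_n−o_2 = (2.5442,1.6984,4.9641)
cross product → J_v[:, 2] = (3.5101,-3.5101,-0.5981)
J_ω[:, 2] = z_2
entry J[3][2] = 0.7071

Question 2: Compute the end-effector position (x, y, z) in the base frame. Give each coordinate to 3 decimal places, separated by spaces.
0.423 6.648 4.964

after link 1: o_1 = (0.0000, 0.0000, 0.0000)
after link 2: o_2 = (-2.1213, 4.9497, 0.0000)
after link 3: o_3 = (0.0000, 7.0711, 0.0000)
after link 4: o_4 = (0.4229, 6.6482, 4.9641)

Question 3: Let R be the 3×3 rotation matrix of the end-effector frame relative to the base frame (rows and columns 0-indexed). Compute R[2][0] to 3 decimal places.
0.500

End-effector x-axis (col 0 of R) = (0.6124,-0.6124,0.5000)
R[2][0] = 0.5000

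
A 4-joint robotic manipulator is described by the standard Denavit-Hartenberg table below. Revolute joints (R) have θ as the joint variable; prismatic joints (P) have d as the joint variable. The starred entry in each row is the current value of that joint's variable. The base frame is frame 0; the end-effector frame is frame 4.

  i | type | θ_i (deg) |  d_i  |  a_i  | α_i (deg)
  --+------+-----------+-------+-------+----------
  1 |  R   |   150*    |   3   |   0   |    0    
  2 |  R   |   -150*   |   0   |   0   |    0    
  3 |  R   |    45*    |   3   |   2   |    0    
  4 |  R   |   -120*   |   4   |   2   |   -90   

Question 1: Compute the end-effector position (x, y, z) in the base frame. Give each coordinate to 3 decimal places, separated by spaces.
1.932 -0.518 10.000

after link 1: o_1 = (0.0000, 0.0000, 3.0000)
after link 2: o_2 = (0.0000, 0.0000, 3.0000)
after link 3: o_3 = (1.4142, 1.4142, 6.0000)
after link 4: o_4 = (1.9319, -0.5176, 10.0000)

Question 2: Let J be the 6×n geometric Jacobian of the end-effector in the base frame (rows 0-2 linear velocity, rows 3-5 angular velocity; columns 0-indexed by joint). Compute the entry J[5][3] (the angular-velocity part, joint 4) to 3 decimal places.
1.000

axis z_3 = (0.0000,0.0000,1.0000); lever o_n−o_3 = (0.5176,-1.9319,4.0000)
cross product → J_v[:, 3] = (1.9319,0.5176,-0.0000)
J_ω[:, 3] = z_3
entry J[5][3] = 1.0000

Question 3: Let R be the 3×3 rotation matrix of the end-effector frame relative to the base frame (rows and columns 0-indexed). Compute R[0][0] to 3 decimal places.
End-effector x-axis (col 0 of R) = (0.2588,-0.9659,0.0000)
R[0][0] = 0.2588

0.259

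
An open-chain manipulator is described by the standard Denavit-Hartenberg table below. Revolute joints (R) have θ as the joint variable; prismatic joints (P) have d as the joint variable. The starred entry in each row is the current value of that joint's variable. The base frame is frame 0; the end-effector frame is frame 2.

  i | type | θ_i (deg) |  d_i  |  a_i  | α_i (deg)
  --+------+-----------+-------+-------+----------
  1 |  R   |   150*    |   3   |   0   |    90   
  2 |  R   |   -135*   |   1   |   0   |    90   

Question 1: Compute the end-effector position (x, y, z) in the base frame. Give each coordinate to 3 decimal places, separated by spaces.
after link 1: o_1 = (0.0000, 0.0000, 3.0000)
after link 2: o_2 = (0.5000, 0.8660, 3.0000)

0.500 0.866 3.000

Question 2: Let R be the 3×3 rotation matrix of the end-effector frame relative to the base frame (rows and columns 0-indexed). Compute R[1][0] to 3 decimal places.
End-effector x-axis (col 0 of R) = (0.6124,-0.3536,-0.7071)
R[1][0] = -0.3536

-0.354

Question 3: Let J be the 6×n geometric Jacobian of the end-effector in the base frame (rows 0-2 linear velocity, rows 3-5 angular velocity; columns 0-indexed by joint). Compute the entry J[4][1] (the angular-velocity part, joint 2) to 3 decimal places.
0.866

axis z_1 = (0.5000,0.8660,0.0000); lever o_n−o_1 = (0.5000,0.8660,0.0000)
cross product → J_v[:, 1] = (-0.0000,0.0000,0.0000)
J_ω[:, 1] = z_1
entry J[4][1] = 0.8660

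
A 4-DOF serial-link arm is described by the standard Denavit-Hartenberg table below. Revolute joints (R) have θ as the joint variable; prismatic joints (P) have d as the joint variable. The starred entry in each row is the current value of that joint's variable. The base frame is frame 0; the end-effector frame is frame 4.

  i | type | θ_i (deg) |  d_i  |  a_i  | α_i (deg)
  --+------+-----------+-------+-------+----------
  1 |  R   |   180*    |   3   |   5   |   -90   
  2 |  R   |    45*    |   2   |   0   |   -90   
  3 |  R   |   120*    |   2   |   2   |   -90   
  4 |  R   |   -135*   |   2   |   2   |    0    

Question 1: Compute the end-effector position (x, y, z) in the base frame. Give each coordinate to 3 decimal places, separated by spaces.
-1.154 -2.493 2.018

after link 1: o_1 = (-5.0000, 0.0000, 3.0000)
after link 2: o_2 = (-5.0000, -2.0000, 3.0000)
after link 3: o_3 = (-2.8787, -0.2679, 2.2929)
after link 4: o_4 = (-1.1539, -2.4927, 2.0176)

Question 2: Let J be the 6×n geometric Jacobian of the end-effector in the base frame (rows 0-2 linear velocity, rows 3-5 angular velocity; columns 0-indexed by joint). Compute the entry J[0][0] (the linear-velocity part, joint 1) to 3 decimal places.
axis z_0 = ẑ; lever o_n−o_0 = (-1.1539,-2.4927,2.0176)
cross product → J_v[:, 0] = (2.4927,-1.1539,0.0000)
J_ω[:, 0] = z_0
entry J[0][0] = 2.4927

2.493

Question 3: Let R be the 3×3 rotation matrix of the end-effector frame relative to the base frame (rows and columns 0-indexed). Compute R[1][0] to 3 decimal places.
-0.612

End-effector x-axis (col 0 of R) = (0.2500,-0.6124,-0.7500)
R[1][0] = -0.6124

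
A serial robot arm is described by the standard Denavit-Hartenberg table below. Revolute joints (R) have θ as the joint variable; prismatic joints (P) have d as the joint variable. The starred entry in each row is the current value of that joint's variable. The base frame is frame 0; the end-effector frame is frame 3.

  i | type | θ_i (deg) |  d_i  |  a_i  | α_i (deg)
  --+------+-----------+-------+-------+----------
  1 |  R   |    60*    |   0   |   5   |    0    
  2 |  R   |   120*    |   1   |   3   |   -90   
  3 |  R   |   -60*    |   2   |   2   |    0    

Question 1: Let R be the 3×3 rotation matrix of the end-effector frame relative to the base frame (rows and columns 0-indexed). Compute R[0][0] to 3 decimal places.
-0.500

End-effector x-axis (col 0 of R) = (-0.5000,0.0000,0.8660)
R[0][0] = -0.5000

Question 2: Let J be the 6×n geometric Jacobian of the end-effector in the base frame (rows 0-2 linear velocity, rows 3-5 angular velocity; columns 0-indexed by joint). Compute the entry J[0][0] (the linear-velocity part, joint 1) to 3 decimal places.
axis z_0 = ẑ; lever o_n−o_0 = (-1.5000,2.3301,2.7321)
cross product → J_v[:, 0] = (-2.3301,-1.5000,0.0000)
J_ω[:, 0] = z_0
entry J[0][0] = -2.3301

-2.330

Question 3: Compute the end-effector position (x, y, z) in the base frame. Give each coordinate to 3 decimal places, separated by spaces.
-1.500 2.330 2.732

after link 1: o_1 = (2.5000, 4.3301, 0.0000)
after link 2: o_2 = (-0.5000, 4.3301, 1.0000)
after link 3: o_3 = (-1.5000, 2.3301, 2.7321)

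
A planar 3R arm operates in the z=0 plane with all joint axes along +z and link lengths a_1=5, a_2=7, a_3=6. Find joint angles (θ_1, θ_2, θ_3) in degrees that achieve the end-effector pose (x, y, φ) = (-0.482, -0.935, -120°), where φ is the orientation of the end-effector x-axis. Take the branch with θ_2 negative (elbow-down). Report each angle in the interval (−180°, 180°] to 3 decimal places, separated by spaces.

148.844 -135.006 -133.839

wrist centre = target − a_3·(cos φ, sin φ) = (2.5180, 4.2612)
cos θ_2 = (24.4977−5²−7²)/(2·5·7) = -0.7072; θ_2 = -135.0055° (elbow-down)
β = atan2(4.2612,2.5180) = 59.4203°; ψ = atan2(-4.9493,0.0498) = -89.4238°
θ_1 = β − ψ = 148.8441°
θ_3 = φ − θ_1 − θ_2 = -133.8386° (wrapped to (-180°,180°])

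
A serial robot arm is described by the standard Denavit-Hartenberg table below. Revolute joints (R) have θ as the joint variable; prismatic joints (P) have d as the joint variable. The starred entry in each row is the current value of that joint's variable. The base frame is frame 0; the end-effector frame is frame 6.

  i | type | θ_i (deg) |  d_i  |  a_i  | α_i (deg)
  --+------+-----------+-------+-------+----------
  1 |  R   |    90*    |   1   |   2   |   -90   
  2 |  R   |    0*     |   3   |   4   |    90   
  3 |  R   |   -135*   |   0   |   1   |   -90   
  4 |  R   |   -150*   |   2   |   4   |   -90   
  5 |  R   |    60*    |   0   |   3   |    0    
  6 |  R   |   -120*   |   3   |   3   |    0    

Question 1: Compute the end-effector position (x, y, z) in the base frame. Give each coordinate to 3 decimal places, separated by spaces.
after link 1: o_1 = (0.0000, 2.0000, 1.0000)
after link 2: o_2 = (-3.0000, 6.0000, 1.0000)
after link 3: o_3 = (-2.2929, 5.2929, 1.0000)
after link 4: o_4 = (-3.3282, 9.1566, 3.0000)
after link 5: o_5 = (-6.0838, 8.2380, 3.7500)
after link 6: o_6 = (-4.1046, 9.9331, 7.0981)

-4.105 9.933 7.098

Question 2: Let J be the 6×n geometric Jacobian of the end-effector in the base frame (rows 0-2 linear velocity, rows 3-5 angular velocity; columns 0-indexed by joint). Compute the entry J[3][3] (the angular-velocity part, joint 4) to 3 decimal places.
0.707

axis z_3 = (0.7071,0.7071,0.0000); lever o_n−o_3 = (-1.8117,4.6402,6.0981)
cross product → J_v[:, 3] = (4.3120,-4.3120,4.5622)
J_ω[:, 3] = z_3
entry J[3][3] = 0.7071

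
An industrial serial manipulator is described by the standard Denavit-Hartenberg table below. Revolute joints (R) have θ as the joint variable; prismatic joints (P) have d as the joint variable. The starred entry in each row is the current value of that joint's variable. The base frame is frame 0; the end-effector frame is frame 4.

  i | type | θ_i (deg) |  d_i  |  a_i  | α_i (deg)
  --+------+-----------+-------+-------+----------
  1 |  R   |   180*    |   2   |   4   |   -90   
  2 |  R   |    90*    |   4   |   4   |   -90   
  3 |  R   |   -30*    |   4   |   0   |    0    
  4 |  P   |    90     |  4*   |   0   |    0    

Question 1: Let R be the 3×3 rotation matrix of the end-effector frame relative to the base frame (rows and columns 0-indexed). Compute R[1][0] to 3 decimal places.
End-effector x-axis (col 0 of R) = (0.0000,0.8660,-0.5000)
R[1][0] = 0.8660

0.866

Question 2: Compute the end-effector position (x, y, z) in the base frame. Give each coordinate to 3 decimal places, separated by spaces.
after link 1: o_1 = (-4.0000, 0.0000, 2.0000)
after link 2: o_2 = (-4.0000, -4.0000, -2.0000)
after link 3: o_3 = (-0.0000, -4.0000, -2.0000)
after link 4: o_4 = (4.0000, -4.0000, -2.0000)

4.000 -4.000 -2.000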